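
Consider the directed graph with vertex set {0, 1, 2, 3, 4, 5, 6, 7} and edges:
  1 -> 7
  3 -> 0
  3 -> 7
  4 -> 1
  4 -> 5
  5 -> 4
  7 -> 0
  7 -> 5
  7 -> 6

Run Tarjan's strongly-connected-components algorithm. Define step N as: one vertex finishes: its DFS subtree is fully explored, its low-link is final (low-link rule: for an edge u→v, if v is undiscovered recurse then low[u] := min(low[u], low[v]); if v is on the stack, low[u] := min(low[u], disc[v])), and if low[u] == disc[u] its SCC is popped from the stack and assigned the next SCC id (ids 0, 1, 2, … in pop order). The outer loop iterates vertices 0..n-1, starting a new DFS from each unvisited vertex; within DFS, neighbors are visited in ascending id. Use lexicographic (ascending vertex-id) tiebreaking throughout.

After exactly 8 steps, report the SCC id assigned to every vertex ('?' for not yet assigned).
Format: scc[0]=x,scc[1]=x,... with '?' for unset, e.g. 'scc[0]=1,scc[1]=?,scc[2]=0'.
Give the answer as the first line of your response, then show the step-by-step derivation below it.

scc[0]=0,scc[1]=2,scc[2]=3,scc[3]=4,scc[4]=2,scc[5]=2,scc[6]=1,scc[7]=2

step 1: low=(low[0]=0,low[1]=?,low[2]=?,low[3]=?,low[4]=?,low[5]=?,low[6]=?,low[7]=?); scc=(scc[0]=0,scc[1]=?,scc[2]=?,scc[3]=?,scc[4]=?,scc[5]=?,scc[6]=?,scc[7]=?)
step 2: low=(low[0]=0,low[1]=1,low[2]=?,low[3]=?,low[4]=1,low[5]=3,low[6]=?,low[7]=2); scc=(scc[0]=0,scc[1]=?,scc[2]=?,scc[3]=?,scc[4]=?,scc[5]=?,scc[6]=?,scc[7]=?)
step 3: low=(low[0]=0,low[1]=1,low[2]=?,low[3]=?,low[4]=1,low[5]=1,low[6]=?,low[7]=2); scc=(scc[0]=0,scc[1]=?,scc[2]=?,scc[3]=?,scc[4]=?,scc[5]=?,scc[6]=?,scc[7]=?)
step 4: low=(low[0]=0,low[1]=1,low[2]=?,low[3]=?,low[4]=1,low[5]=1,low[6]=5,low[7]=1); scc=(scc[0]=0,scc[1]=?,scc[2]=?,scc[3]=?,scc[4]=?,scc[5]=?,scc[6]=1,scc[7]=?)
step 5: low=(low[0]=0,low[1]=1,low[2]=?,low[3]=?,low[4]=1,low[5]=1,low[6]=5,low[7]=1); scc=(scc[0]=0,scc[1]=?,scc[2]=?,scc[3]=?,scc[4]=?,scc[5]=?,scc[6]=1,scc[7]=?)
step 6: low=(low[0]=0,low[1]=1,low[2]=?,low[3]=?,low[4]=1,low[5]=1,low[6]=5,low[7]=1); scc=(scc[0]=0,scc[1]=2,scc[2]=?,scc[3]=?,scc[4]=2,scc[5]=2,scc[6]=1,scc[7]=2)
step 7: low=(low[0]=0,low[1]=1,low[2]=6,low[3]=?,low[4]=1,low[5]=1,low[6]=5,low[7]=1); scc=(scc[0]=0,scc[1]=2,scc[2]=3,scc[3]=?,scc[4]=2,scc[5]=2,scc[6]=1,scc[7]=2)
step 8: low=(low[0]=0,low[1]=1,low[2]=6,low[3]=7,low[4]=1,low[5]=1,low[6]=5,low[7]=1); scc=(scc[0]=0,scc[1]=2,scc[2]=3,scc[3]=4,scc[4]=2,scc[5]=2,scc[6]=1,scc[7]=2)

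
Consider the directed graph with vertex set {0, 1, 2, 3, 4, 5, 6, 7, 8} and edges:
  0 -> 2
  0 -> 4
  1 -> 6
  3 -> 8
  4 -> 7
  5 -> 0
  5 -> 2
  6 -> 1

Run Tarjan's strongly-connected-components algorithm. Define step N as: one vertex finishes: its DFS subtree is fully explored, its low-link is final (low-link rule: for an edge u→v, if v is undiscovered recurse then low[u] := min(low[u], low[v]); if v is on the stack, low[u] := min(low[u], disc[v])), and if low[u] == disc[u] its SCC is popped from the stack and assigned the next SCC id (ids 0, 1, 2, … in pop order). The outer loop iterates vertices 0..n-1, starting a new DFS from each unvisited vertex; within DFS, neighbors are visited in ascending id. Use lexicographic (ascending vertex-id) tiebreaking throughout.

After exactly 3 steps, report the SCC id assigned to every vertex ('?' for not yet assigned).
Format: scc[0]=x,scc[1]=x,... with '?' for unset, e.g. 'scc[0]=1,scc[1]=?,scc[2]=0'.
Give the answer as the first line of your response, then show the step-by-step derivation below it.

scc[0]=?,scc[1]=?,scc[2]=0,scc[3]=?,scc[4]=2,scc[5]=?,scc[6]=?,scc[7]=1,scc[8]=?

step 1: low=(low[0]=0,low[1]=?,low[2]=1,low[3]=?,low[4]=?,low[5]=?,low[6]=?,low[7]=?,low[8]=?); scc=(scc[0]=?,scc[1]=?,scc[2]=0,scc[3]=?,scc[4]=?,scc[5]=?,scc[6]=?,scc[7]=?,scc[8]=?)
step 2: low=(low[0]=0,low[1]=?,low[2]=1,low[3]=?,low[4]=2,low[5]=?,low[6]=?,low[7]=3,low[8]=?); scc=(scc[0]=?,scc[1]=?,scc[2]=0,scc[3]=?,scc[4]=?,scc[5]=?,scc[6]=?,scc[7]=1,scc[8]=?)
step 3: low=(low[0]=0,low[1]=?,low[2]=1,low[3]=?,low[4]=2,low[5]=?,low[6]=?,low[7]=3,low[8]=?); scc=(scc[0]=?,scc[1]=?,scc[2]=0,scc[3]=?,scc[4]=2,scc[5]=?,scc[6]=?,scc[7]=1,scc[8]=?)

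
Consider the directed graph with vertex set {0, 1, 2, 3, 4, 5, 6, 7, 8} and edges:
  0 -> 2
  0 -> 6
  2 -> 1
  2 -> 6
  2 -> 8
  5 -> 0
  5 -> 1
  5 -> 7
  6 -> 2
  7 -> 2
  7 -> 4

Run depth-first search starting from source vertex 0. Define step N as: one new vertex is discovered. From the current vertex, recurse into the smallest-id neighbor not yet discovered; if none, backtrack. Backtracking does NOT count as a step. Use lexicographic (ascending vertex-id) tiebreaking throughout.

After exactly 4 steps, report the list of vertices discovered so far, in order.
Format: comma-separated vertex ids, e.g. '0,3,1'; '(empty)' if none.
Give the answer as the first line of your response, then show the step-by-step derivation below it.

0,2,1,6

step 1: discover 0; path=0; order=0
step 2: discover 2; path=0>2; order=0,2
step 3: discover 1; path=0>2>1; order=0,2,1
step 4: discover 6; path=0>2>6; order=0,2,1,6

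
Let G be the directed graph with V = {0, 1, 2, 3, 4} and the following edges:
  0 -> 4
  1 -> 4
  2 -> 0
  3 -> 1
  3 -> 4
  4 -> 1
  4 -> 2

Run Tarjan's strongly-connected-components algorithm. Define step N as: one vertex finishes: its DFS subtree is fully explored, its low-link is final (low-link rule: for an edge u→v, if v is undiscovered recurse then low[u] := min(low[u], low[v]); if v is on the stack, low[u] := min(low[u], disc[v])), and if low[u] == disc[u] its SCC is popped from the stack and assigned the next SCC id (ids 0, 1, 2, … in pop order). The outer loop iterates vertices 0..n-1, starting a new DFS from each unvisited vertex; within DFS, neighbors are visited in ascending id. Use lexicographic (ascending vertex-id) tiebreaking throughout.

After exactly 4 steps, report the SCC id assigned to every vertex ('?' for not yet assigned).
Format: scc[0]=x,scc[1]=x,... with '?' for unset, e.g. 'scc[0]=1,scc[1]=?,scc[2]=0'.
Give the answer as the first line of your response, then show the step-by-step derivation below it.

scc[0]=0,scc[1]=0,scc[2]=0,scc[3]=?,scc[4]=0

step 1: low=(low[0]=0,low[1]=1,low[2]=?,low[3]=?,low[4]=1); scc=(scc[0]=?,scc[1]=?,scc[2]=?,scc[3]=?,scc[4]=?)
step 2: low=(low[0]=0,low[1]=1,low[2]=0,low[3]=?,low[4]=1); scc=(scc[0]=?,scc[1]=?,scc[2]=?,scc[3]=?,scc[4]=?)
step 3: low=(low[0]=0,low[1]=1,low[2]=0,low[3]=?,low[4]=0); scc=(scc[0]=?,scc[1]=?,scc[2]=?,scc[3]=?,scc[4]=?)
step 4: low=(low[0]=0,low[1]=1,low[2]=0,low[3]=?,low[4]=0); scc=(scc[0]=0,scc[1]=0,scc[2]=0,scc[3]=?,scc[4]=0)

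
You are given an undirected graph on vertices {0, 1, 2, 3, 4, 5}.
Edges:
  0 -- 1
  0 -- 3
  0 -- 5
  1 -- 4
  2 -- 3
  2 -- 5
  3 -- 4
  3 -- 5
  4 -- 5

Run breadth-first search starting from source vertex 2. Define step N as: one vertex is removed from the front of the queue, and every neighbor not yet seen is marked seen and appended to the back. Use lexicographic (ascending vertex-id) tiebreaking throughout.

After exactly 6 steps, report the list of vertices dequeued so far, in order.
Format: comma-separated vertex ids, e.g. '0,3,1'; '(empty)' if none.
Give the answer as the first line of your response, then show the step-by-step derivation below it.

2,3,5,0,4,1

step 1: dequeue 2; queue=[3,5]; order=2
step 2: dequeue 3; queue=[5,0,4]; order=2,3
step 3: dequeue 5; queue=[0,4]; order=2,3,5
step 4: dequeue 0; queue=[4,1]; order=2,3,5,0
step 5: dequeue 4; queue=[1]; order=2,3,5,0,4
step 6: dequeue 1; queue=[(empty)]; order=2,3,5,0,4,1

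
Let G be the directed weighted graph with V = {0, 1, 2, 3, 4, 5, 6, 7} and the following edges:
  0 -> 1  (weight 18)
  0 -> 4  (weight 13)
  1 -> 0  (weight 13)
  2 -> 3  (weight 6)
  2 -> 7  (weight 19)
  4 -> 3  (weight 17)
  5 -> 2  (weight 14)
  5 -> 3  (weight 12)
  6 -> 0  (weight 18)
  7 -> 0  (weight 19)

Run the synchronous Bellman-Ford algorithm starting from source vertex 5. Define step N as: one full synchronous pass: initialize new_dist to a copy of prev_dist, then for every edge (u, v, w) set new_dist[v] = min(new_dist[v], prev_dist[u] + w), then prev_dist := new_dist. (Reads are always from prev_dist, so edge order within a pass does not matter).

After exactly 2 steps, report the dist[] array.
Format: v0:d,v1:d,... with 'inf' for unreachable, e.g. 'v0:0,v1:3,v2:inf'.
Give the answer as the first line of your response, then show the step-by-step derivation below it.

v0:inf,v1:inf,v2:14,v3:12,v4:inf,v5:0,v6:inf,v7:33

step 1: dist = v0:inf,v1:inf,v2:14,v3:12,v4:inf,v5:0,v6:inf,v7:inf
step 2: dist = v0:inf,v1:inf,v2:14,v3:12,v4:inf,v5:0,v6:inf,v7:33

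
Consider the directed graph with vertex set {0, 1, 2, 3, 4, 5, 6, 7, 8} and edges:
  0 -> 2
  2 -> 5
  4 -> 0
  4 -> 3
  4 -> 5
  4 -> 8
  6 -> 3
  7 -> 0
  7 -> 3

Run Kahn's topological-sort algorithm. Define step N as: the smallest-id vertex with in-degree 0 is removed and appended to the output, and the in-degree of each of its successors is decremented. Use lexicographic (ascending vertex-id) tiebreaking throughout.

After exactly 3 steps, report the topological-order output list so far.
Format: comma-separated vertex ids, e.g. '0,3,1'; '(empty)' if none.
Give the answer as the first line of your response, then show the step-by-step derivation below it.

1,4,6

step 1: output 1; order=[1]; indeg=(2,0,1,3,0,2,0,0,1)
step 2: output 4; order=[1,4]; indeg=(1,0,1,2,0,1,0,0,0)
step 3: output 6; order=[1,4,6]; indeg=(1,0,1,1,0,1,0,0,0)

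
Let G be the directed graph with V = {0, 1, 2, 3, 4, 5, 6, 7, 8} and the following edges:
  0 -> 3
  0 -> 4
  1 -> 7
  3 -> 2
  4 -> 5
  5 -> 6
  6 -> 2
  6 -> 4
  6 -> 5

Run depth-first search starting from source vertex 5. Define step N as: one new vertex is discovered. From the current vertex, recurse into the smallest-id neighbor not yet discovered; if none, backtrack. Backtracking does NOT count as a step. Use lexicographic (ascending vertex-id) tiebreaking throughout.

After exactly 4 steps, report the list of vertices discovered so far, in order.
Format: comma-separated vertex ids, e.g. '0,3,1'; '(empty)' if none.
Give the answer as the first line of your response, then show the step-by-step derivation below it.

5,6,2,4

step 1: discover 5; path=5; order=5
step 2: discover 6; path=5>6; order=5,6
step 3: discover 2; path=5>6>2; order=5,6,2
step 4: discover 4; path=5>6>4; order=5,6,2,4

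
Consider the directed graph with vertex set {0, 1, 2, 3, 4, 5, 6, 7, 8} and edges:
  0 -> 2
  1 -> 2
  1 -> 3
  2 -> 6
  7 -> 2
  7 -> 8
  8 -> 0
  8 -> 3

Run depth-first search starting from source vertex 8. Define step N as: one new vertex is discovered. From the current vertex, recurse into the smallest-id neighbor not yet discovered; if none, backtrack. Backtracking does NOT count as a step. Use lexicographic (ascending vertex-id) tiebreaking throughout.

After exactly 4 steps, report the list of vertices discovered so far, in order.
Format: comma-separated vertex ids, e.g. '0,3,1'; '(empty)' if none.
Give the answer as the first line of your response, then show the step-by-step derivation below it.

8,0,2,6

step 1: discover 8; path=8; order=8
step 2: discover 0; path=8>0; order=8,0
step 3: discover 2; path=8>0>2; order=8,0,2
step 4: discover 6; path=8>0>2>6; order=8,0,2,6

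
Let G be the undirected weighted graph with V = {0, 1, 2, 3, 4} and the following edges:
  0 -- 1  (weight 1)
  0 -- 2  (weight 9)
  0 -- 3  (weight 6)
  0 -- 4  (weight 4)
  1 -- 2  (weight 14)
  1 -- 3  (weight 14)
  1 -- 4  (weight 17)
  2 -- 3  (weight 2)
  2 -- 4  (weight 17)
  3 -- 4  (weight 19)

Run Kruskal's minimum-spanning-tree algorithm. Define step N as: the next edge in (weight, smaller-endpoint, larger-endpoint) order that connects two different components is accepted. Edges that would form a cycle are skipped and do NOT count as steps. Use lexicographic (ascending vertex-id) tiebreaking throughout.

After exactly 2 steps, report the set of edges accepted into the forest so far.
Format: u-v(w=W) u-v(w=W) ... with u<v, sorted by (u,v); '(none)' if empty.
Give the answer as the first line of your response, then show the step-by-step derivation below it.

0-1(w=1) 2-3(w=2)

step 1: add edge 0-1 (w=1); MST = {0-1(w=1)}
step 2: add edge 2-3 (w=2); MST = {0-1(w=1) 2-3(w=2)}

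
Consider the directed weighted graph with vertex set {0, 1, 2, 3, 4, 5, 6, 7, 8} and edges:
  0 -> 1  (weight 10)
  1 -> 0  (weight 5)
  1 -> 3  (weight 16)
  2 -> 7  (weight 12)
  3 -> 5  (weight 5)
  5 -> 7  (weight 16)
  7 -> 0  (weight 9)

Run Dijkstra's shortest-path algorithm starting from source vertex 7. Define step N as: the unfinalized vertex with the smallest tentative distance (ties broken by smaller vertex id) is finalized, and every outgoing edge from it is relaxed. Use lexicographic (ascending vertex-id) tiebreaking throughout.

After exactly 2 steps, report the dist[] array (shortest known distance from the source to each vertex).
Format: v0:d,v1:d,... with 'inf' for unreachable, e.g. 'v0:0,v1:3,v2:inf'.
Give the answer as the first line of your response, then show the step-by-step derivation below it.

v0:9,v1:19,v2:inf,v3:inf,v4:inf,v5:inf,v6:inf,v7:0,v8:inf

step 1: dist = v0:9,v1:inf,v2:inf,v3:inf,v4:inf,v5:inf,v6:inf,v7:0,v8:inf
step 2: dist = v0:9,v1:19,v2:inf,v3:inf,v4:inf,v5:inf,v6:inf,v7:0,v8:inf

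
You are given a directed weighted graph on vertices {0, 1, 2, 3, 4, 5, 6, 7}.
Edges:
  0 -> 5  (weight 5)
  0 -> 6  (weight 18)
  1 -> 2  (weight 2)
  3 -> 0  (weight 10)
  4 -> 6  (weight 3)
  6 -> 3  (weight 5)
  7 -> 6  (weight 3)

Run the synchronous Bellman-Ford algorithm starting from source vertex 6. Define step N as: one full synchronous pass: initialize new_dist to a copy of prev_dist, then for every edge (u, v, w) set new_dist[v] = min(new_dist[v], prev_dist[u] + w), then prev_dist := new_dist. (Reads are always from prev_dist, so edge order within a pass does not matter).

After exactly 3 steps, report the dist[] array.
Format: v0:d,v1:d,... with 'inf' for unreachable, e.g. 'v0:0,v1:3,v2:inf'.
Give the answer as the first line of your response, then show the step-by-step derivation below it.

v0:15,v1:inf,v2:inf,v3:5,v4:inf,v5:20,v6:0,v7:inf

step 1: dist = v0:inf,v1:inf,v2:inf,v3:5,v4:inf,v5:inf,v6:0,v7:inf
step 2: dist = v0:15,v1:inf,v2:inf,v3:5,v4:inf,v5:inf,v6:0,v7:inf
step 3: dist = v0:15,v1:inf,v2:inf,v3:5,v4:inf,v5:20,v6:0,v7:inf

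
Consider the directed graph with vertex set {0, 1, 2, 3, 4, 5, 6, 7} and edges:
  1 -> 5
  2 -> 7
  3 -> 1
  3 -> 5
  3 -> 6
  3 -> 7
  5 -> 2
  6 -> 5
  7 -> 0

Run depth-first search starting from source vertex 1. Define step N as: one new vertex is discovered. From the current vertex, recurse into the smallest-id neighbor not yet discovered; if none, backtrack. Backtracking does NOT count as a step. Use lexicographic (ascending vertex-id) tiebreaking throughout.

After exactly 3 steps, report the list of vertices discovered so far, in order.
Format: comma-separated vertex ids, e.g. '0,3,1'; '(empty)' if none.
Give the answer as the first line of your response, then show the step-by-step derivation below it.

1,5,2

step 1: discover 1; path=1; order=1
step 2: discover 5; path=1>5; order=1,5
step 3: discover 2; path=1>5>2; order=1,5,2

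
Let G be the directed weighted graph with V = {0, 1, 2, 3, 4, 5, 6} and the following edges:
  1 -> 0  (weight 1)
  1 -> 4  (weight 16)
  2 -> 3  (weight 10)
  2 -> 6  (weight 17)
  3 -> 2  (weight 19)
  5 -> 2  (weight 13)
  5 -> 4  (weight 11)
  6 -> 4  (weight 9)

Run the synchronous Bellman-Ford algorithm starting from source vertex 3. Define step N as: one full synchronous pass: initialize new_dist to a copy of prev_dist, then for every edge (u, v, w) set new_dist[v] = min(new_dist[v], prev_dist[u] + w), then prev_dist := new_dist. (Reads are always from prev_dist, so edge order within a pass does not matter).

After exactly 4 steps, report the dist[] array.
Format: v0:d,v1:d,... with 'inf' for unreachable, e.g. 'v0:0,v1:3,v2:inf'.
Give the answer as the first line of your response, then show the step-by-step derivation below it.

v0:inf,v1:inf,v2:19,v3:0,v4:45,v5:inf,v6:36

step 1: dist = v0:inf,v1:inf,v2:19,v3:0,v4:inf,v5:inf,v6:inf
step 2: dist = v0:inf,v1:inf,v2:19,v3:0,v4:inf,v5:inf,v6:36
step 3: dist = v0:inf,v1:inf,v2:19,v3:0,v4:45,v5:inf,v6:36
step 4: dist = v0:inf,v1:inf,v2:19,v3:0,v4:45,v5:inf,v6:36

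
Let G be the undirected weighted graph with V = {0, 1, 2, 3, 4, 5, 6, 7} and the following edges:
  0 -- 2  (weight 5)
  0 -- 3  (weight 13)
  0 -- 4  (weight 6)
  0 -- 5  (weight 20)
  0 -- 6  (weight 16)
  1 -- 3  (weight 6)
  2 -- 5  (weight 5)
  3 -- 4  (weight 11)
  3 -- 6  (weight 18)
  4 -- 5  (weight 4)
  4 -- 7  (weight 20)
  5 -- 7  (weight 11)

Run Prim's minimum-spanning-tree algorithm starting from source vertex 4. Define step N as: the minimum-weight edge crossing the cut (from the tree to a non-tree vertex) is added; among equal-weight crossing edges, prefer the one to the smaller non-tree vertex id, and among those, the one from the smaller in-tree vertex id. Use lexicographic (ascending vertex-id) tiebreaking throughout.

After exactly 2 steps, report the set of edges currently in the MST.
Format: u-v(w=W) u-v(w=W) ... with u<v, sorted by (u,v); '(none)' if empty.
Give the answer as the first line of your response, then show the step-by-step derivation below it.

2-5(w=5) 4-5(w=4)

step 1: add edge 4-5 (w=4); MST = {4-5(w=4)}
step 2: add edge 2-5 (w=5); MST = {2-5(w=5) 4-5(w=4)}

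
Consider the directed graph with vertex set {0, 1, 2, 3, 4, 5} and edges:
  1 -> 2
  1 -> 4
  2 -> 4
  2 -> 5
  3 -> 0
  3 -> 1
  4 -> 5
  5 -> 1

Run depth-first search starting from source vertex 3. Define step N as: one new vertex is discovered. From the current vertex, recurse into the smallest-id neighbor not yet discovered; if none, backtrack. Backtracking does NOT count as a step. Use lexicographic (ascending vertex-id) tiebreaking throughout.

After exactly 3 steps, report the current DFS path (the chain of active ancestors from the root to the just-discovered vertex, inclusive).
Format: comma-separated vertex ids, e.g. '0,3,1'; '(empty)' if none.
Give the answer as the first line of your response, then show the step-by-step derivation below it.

3,1

step 1: discover 3; path=3; order=3
step 2: discover 0; path=3>0; order=3,0
step 3: discover 1; path=3>1; order=3,0,1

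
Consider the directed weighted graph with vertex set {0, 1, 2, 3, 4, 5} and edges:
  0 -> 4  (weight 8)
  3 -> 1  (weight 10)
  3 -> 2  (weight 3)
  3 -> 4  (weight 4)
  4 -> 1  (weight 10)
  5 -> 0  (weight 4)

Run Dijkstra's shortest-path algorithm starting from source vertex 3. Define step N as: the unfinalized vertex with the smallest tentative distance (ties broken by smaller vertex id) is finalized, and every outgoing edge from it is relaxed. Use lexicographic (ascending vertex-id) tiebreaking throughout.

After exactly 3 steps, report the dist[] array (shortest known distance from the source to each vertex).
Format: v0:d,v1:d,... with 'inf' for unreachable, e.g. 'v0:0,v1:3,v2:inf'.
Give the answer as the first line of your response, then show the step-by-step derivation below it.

v0:inf,v1:10,v2:3,v3:0,v4:4,v5:inf

step 1: dist = v0:inf,v1:10,v2:3,v3:0,v4:4,v5:inf
step 2: dist = v0:inf,v1:10,v2:3,v3:0,v4:4,v5:inf
step 3: dist = v0:inf,v1:10,v2:3,v3:0,v4:4,v5:inf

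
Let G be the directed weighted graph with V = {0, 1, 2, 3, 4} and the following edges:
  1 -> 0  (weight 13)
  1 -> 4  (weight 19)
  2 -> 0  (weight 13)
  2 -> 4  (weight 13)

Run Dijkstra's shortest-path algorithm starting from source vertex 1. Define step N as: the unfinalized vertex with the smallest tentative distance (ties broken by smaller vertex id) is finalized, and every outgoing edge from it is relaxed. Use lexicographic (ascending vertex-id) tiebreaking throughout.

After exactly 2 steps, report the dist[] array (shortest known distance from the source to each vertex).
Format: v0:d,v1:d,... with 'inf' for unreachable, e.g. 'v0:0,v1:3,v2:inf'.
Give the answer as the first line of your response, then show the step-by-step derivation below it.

v0:13,v1:0,v2:inf,v3:inf,v4:19

step 1: dist = v0:13,v1:0,v2:inf,v3:inf,v4:19
step 2: dist = v0:13,v1:0,v2:inf,v3:inf,v4:19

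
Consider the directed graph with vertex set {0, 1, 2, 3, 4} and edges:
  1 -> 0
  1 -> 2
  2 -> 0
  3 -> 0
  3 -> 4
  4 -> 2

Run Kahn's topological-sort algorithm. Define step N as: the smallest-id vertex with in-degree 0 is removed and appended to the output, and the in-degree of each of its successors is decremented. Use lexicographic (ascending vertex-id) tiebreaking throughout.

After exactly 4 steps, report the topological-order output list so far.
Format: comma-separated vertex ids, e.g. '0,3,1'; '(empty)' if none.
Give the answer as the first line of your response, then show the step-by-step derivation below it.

1,3,4,2

step 1: output 1; order=[1]; indeg=(2,0,1,0,1)
step 2: output 3; order=[1,3]; indeg=(1,0,1,0,0)
step 3: output 4; order=[1,3,4]; indeg=(1,0,0,0,0)
step 4: output 2; order=[1,3,4,2]; indeg=(0,0,0,0,0)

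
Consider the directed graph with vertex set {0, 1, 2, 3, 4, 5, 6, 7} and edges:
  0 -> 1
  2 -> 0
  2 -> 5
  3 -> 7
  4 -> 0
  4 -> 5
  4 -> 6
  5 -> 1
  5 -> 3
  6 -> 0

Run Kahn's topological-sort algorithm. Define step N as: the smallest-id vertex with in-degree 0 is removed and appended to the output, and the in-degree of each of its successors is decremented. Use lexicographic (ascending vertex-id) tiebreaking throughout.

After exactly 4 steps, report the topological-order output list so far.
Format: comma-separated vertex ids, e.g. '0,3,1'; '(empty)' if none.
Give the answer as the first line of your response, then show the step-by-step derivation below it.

2,4,5,3

step 1: output 2; order=[2]; indeg=(2,2,0,1,0,1,1,1)
step 2: output 4; order=[2,4]; indeg=(1,2,0,1,0,0,0,1)
step 3: output 5; order=[2,4,5]; indeg=(1,1,0,0,0,0,0,1)
step 4: output 3; order=[2,4,5,3]; indeg=(1,1,0,0,0,0,0,0)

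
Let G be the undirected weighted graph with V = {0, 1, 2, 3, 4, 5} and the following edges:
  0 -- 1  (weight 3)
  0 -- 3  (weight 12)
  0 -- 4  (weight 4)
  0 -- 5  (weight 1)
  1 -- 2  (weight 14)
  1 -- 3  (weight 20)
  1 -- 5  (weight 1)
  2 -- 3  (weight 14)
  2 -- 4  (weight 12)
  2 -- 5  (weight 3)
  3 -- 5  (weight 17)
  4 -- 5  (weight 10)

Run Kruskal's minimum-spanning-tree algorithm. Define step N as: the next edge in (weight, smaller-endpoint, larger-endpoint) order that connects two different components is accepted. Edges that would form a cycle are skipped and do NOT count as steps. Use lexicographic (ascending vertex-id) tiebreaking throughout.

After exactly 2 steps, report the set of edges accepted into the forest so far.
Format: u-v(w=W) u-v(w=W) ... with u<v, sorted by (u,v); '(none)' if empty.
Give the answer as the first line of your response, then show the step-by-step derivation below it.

0-5(w=1) 1-5(w=1)

step 1: add edge 0-5 (w=1); MST = {0-5(w=1)}
step 2: add edge 1-5 (w=1); MST = {0-5(w=1) 1-5(w=1)}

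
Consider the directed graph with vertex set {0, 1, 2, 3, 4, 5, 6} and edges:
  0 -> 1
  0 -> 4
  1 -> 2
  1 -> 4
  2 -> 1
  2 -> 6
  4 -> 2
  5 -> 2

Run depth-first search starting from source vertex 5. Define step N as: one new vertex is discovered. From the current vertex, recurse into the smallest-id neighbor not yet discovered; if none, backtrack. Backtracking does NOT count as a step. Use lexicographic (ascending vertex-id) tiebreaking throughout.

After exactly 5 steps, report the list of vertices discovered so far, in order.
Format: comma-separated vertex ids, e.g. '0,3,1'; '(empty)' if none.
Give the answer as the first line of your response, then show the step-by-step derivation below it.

5,2,1,4,6

step 1: discover 5; path=5; order=5
step 2: discover 2; path=5>2; order=5,2
step 3: discover 1; path=5>2>1; order=5,2,1
step 4: discover 4; path=5>2>1>4; order=5,2,1,4
step 5: discover 6; path=5>2>6; order=5,2,1,4,6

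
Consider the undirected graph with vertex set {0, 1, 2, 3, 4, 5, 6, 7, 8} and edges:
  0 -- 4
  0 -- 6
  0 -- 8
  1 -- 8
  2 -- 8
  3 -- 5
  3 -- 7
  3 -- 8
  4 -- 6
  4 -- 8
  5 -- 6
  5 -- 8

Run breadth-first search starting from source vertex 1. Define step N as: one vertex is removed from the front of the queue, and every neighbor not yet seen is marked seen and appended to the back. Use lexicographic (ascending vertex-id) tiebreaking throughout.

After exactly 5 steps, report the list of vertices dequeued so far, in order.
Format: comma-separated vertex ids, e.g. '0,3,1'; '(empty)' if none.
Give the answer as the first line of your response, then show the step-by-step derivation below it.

1,8,0,2,3

step 1: dequeue 1; queue=[8]; order=1
step 2: dequeue 8; queue=[0,2,3,4,5]; order=1,8
step 3: dequeue 0; queue=[2,3,4,5,6]; order=1,8,0
step 4: dequeue 2; queue=[3,4,5,6]; order=1,8,0,2
step 5: dequeue 3; queue=[4,5,6,7]; order=1,8,0,2,3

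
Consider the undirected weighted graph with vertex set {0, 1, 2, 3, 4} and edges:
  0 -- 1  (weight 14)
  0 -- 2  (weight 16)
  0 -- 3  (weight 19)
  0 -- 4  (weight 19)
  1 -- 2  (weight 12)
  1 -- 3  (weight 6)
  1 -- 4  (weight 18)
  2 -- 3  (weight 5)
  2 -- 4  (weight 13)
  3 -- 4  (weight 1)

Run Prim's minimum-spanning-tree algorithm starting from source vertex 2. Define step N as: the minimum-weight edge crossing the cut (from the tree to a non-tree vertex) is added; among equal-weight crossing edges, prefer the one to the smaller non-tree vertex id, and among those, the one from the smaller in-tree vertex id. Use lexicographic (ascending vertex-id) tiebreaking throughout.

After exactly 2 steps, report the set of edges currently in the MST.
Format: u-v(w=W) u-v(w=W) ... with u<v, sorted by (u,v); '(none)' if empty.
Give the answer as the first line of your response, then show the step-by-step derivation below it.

2-3(w=5) 3-4(w=1)

step 1: add edge 2-3 (w=5); MST = {2-3(w=5)}
step 2: add edge 3-4 (w=1); MST = {2-3(w=5) 3-4(w=1)}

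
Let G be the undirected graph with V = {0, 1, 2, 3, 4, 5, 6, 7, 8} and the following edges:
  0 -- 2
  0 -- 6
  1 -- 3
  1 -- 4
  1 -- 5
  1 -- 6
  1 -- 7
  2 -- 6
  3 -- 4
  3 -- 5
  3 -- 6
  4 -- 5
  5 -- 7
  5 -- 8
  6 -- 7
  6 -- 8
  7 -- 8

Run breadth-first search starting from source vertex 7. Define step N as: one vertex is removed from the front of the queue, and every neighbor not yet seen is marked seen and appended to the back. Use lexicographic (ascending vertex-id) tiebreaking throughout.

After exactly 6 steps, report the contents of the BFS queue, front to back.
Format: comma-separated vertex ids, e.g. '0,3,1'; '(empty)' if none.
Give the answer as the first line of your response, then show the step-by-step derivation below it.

4,0,2

step 1: dequeue 7; queue=[1,5,6,8]; order=7
step 2: dequeue 1; queue=[5,6,8,3,4]; order=7,1
step 3: dequeue 5; queue=[6,8,3,4]; order=7,1,5
step 4: dequeue 6; queue=[8,3,4,0,2]; order=7,1,5,6
step 5: dequeue 8; queue=[3,4,0,2]; order=7,1,5,6,8
step 6: dequeue 3; queue=[4,0,2]; order=7,1,5,6,8,3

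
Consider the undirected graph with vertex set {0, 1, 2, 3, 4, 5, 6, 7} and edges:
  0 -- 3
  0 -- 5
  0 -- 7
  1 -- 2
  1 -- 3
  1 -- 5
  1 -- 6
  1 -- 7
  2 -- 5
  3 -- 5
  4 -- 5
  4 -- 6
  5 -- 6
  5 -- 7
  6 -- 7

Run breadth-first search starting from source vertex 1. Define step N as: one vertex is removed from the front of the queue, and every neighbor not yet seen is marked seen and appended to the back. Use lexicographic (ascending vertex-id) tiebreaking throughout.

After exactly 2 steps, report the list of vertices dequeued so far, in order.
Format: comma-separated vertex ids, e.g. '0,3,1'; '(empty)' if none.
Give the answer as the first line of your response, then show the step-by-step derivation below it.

1,2

step 1: dequeue 1; queue=[2,3,5,6,7]; order=1
step 2: dequeue 2; queue=[3,5,6,7]; order=1,2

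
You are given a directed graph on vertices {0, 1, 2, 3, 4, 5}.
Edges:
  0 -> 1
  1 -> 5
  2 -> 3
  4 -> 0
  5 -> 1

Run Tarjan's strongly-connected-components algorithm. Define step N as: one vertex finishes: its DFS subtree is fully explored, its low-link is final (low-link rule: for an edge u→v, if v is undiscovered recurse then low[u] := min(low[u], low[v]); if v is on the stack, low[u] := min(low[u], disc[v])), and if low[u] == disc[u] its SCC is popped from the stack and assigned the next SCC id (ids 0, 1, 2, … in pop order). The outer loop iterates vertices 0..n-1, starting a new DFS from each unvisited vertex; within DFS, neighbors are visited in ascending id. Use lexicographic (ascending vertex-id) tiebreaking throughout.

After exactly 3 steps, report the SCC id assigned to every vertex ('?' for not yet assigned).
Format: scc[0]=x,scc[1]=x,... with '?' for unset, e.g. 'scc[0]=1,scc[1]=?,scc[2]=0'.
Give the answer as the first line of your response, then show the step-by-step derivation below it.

scc[0]=1,scc[1]=0,scc[2]=?,scc[3]=?,scc[4]=?,scc[5]=0

step 1: low=(low[0]=0,low[1]=1,low[2]=?,low[3]=?,low[4]=?,low[5]=1); scc=(scc[0]=?,scc[1]=?,scc[2]=?,scc[3]=?,scc[4]=?,scc[5]=?)
step 2: low=(low[0]=0,low[1]=1,low[2]=?,low[3]=?,low[4]=?,low[5]=1); scc=(scc[0]=?,scc[1]=0,scc[2]=?,scc[3]=?,scc[4]=?,scc[5]=0)
step 3: low=(low[0]=0,low[1]=1,low[2]=?,low[3]=?,low[4]=?,low[5]=1); scc=(scc[0]=1,scc[1]=0,scc[2]=?,scc[3]=?,scc[4]=?,scc[5]=0)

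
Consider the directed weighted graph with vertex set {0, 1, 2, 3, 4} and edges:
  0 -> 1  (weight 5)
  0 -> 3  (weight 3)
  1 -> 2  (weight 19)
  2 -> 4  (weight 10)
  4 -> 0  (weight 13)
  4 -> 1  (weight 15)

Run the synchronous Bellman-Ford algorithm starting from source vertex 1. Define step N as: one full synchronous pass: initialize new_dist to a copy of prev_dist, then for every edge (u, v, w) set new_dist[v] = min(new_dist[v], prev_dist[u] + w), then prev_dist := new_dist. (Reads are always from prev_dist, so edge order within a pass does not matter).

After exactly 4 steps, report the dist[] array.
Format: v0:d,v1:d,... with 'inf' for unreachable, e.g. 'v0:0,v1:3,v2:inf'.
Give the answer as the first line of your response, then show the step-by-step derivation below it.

v0:42,v1:0,v2:19,v3:45,v4:29

step 1: dist = v0:inf,v1:0,v2:19,v3:inf,v4:inf
step 2: dist = v0:inf,v1:0,v2:19,v3:inf,v4:29
step 3: dist = v0:42,v1:0,v2:19,v3:inf,v4:29
step 4: dist = v0:42,v1:0,v2:19,v3:45,v4:29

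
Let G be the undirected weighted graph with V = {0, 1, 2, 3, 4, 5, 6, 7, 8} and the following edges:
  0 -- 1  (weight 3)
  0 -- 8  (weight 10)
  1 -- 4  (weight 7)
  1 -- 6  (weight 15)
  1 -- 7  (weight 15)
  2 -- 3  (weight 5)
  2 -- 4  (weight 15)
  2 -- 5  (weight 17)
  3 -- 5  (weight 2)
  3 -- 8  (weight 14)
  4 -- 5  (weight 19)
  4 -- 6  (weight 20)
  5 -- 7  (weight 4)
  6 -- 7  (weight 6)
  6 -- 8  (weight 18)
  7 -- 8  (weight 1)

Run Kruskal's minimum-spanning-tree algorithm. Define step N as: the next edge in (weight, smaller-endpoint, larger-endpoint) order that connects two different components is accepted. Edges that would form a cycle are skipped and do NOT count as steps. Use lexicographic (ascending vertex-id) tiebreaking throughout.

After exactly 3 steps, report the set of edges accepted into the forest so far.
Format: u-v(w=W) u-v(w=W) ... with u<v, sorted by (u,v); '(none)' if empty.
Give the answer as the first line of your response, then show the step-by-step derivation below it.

0-1(w=3) 3-5(w=2) 7-8(w=1)

step 1: add edge 7-8 (w=1); MST = {7-8(w=1)}
step 2: add edge 3-5 (w=2); MST = {3-5(w=2) 7-8(w=1)}
step 3: add edge 0-1 (w=3); MST = {0-1(w=3) 3-5(w=2) 7-8(w=1)}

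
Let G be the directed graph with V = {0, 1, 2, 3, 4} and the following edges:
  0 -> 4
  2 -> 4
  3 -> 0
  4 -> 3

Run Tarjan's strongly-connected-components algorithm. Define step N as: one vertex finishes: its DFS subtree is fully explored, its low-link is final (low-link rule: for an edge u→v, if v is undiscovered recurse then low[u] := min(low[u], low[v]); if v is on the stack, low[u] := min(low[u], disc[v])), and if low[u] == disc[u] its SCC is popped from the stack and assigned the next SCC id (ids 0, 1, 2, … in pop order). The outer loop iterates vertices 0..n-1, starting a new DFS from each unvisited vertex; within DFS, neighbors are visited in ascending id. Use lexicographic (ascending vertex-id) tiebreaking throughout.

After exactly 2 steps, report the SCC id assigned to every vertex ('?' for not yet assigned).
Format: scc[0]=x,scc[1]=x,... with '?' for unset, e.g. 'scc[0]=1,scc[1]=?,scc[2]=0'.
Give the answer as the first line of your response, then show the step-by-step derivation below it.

scc[0]=?,scc[1]=?,scc[2]=?,scc[3]=?,scc[4]=?

step 1: low=(low[0]=0,low[1]=?,low[2]=?,low[3]=0,low[4]=1); scc=(scc[0]=?,scc[1]=?,scc[2]=?,scc[3]=?,scc[4]=?)
step 2: low=(low[0]=0,low[1]=?,low[2]=?,low[3]=0,low[4]=0); scc=(scc[0]=?,scc[1]=?,scc[2]=?,scc[3]=?,scc[4]=?)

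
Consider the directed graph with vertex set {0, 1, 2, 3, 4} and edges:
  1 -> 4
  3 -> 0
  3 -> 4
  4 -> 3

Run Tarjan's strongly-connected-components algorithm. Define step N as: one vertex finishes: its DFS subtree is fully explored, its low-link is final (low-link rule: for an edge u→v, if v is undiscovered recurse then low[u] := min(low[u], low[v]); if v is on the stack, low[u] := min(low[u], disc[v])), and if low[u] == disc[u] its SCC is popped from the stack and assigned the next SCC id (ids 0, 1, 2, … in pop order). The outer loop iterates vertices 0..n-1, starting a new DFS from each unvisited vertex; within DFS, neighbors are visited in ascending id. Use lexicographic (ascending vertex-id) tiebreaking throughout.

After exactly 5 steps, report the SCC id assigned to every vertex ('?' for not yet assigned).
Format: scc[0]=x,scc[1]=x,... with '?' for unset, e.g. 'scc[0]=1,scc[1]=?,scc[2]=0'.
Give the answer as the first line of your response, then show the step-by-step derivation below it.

scc[0]=0,scc[1]=2,scc[2]=3,scc[3]=1,scc[4]=1

step 1: low=(low[0]=0,low[1]=?,low[2]=?,low[3]=?,low[4]=?); scc=(scc[0]=0,scc[1]=?,scc[2]=?,scc[3]=?,scc[4]=?)
step 2: low=(low[0]=0,low[1]=1,low[2]=?,low[3]=2,low[4]=2); scc=(scc[0]=0,scc[1]=?,scc[2]=?,scc[3]=?,scc[4]=?)
step 3: low=(low[0]=0,low[1]=1,low[2]=?,low[3]=2,low[4]=2); scc=(scc[0]=0,scc[1]=?,scc[2]=?,scc[3]=1,scc[4]=1)
step 4: low=(low[0]=0,low[1]=1,low[2]=?,low[3]=2,low[4]=2); scc=(scc[0]=0,scc[1]=2,scc[2]=?,scc[3]=1,scc[4]=1)
step 5: low=(low[0]=0,low[1]=1,low[2]=4,low[3]=2,low[4]=2); scc=(scc[0]=0,scc[1]=2,scc[2]=3,scc[3]=1,scc[4]=1)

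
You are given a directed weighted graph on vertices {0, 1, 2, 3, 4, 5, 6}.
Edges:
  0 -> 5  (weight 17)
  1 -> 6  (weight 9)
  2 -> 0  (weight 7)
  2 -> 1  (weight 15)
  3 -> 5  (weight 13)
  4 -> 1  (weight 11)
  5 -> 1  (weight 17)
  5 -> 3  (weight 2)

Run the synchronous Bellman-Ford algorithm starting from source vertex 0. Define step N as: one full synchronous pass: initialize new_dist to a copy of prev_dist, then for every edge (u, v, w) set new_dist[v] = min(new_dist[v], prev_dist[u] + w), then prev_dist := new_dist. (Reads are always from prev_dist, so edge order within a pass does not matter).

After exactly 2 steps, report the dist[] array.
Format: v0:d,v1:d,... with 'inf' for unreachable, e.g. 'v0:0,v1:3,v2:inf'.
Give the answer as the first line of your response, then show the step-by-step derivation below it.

v0:0,v1:34,v2:inf,v3:19,v4:inf,v5:17,v6:inf

step 1: dist = v0:0,v1:inf,v2:inf,v3:inf,v4:inf,v5:17,v6:inf
step 2: dist = v0:0,v1:34,v2:inf,v3:19,v4:inf,v5:17,v6:inf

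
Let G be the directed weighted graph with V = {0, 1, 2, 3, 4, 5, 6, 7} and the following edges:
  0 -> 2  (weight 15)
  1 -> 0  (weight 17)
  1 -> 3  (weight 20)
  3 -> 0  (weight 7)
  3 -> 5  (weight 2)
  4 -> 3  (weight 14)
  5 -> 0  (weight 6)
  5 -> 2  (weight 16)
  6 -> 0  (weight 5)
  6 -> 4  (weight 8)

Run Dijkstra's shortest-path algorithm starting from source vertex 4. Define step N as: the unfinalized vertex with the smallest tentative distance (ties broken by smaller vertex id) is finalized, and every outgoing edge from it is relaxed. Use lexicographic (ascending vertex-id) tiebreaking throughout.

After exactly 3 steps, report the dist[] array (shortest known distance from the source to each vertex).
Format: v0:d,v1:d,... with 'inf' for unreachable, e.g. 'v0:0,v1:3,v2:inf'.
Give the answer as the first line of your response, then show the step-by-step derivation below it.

v0:21,v1:inf,v2:32,v3:14,v4:0,v5:16,v6:inf,v7:inf

step 1: dist = v0:inf,v1:inf,v2:inf,v3:14,v4:0,v5:inf,v6:inf,v7:inf
step 2: dist = v0:21,v1:inf,v2:inf,v3:14,v4:0,v5:16,v6:inf,v7:inf
step 3: dist = v0:21,v1:inf,v2:32,v3:14,v4:0,v5:16,v6:inf,v7:inf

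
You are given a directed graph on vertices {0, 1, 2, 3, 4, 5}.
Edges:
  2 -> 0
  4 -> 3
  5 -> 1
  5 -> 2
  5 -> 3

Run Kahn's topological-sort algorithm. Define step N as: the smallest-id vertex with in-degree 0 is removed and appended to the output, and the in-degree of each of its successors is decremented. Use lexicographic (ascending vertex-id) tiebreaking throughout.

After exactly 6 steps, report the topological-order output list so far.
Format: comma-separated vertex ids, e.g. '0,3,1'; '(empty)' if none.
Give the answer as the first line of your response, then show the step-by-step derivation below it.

4,5,1,2,0,3

step 1: output 4; order=[4]; indeg=(1,1,1,1,0,0)
step 2: output 5; order=[4,5]; indeg=(1,0,0,0,0,0)
step 3: output 1; order=[4,5,1]; indeg=(1,0,0,0,0,0)
step 4: output 2; order=[4,5,1,2]; indeg=(0,0,0,0,0,0)
step 5: output 0; order=[4,5,1,2,0]; indeg=(0,0,0,0,0,0)
step 6: output 3; order=[4,5,1,2,0,3]; indeg=(0,0,0,0,0,0)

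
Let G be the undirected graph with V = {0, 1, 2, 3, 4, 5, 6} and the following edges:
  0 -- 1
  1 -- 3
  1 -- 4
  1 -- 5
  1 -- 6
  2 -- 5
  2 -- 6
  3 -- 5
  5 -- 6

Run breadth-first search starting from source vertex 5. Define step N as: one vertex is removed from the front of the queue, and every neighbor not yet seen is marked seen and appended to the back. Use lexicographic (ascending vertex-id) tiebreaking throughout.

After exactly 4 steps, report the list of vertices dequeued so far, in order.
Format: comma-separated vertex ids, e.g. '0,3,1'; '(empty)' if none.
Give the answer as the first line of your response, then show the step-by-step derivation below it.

5,1,2,3

step 1: dequeue 5; queue=[1,2,3,6]; order=5
step 2: dequeue 1; queue=[2,3,6,0,4]; order=5,1
step 3: dequeue 2; queue=[3,6,0,4]; order=5,1,2
step 4: dequeue 3; queue=[6,0,4]; order=5,1,2,3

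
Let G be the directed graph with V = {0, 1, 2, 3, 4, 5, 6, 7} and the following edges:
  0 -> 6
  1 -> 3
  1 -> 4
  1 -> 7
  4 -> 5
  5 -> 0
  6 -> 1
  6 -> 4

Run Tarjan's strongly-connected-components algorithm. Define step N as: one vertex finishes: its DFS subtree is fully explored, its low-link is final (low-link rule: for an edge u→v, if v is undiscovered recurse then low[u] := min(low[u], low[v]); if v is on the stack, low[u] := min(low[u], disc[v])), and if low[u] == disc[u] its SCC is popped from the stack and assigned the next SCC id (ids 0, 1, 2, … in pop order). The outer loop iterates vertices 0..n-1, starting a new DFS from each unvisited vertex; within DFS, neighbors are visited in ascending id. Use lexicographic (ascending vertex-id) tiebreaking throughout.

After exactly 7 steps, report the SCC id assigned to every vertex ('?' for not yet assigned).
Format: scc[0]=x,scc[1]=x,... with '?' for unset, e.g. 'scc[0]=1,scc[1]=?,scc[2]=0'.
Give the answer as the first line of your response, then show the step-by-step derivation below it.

scc[0]=2,scc[1]=2,scc[2]=?,scc[3]=0,scc[4]=2,scc[5]=2,scc[6]=2,scc[7]=1

step 1: low=(low[0]=0,low[1]=2,low[2]=?,low[3]=3,low[4]=?,low[5]=?,low[6]=1,low[7]=?); scc=(scc[0]=?,scc[1]=?,scc[2]=?,scc[3]=0,scc[4]=?,scc[5]=?,scc[6]=?,scc[7]=?)
step 2: low=(low[0]=0,low[1]=2,low[2]=?,low[3]=3,low[4]=4,low[5]=0,low[6]=1,low[7]=?); scc=(scc[0]=?,scc[1]=?,scc[2]=?,scc[3]=0,scc[4]=?,scc[5]=?,scc[6]=?,scc[7]=?)
step 3: low=(low[0]=0,low[1]=2,low[2]=?,low[3]=3,low[4]=0,low[5]=0,low[6]=1,low[7]=?); scc=(scc[0]=?,scc[1]=?,scc[2]=?,scc[3]=0,scc[4]=?,scc[5]=?,scc[6]=?,scc[7]=?)
step 4: low=(low[0]=0,low[1]=0,low[2]=?,low[3]=3,low[4]=0,low[5]=0,low[6]=1,low[7]=6); scc=(scc[0]=?,scc[1]=?,scc[2]=?,scc[3]=0,scc[4]=?,scc[5]=?,scc[6]=?,scc[7]=1)
step 5: low=(low[0]=0,low[1]=0,low[2]=?,low[3]=3,low[4]=0,low[5]=0,low[6]=1,low[7]=6); scc=(scc[0]=?,scc[1]=?,scc[2]=?,scc[3]=0,scc[4]=?,scc[5]=?,scc[6]=?,scc[7]=1)
step 6: low=(low[0]=0,low[1]=0,low[2]=?,low[3]=3,low[4]=0,low[5]=0,low[6]=0,low[7]=6); scc=(scc[0]=?,scc[1]=?,scc[2]=?,scc[3]=0,scc[4]=?,scc[5]=?,scc[6]=?,scc[7]=1)
step 7: low=(low[0]=0,low[1]=0,low[2]=?,low[3]=3,low[4]=0,low[5]=0,low[6]=0,low[7]=6); scc=(scc[0]=2,scc[1]=2,scc[2]=?,scc[3]=0,scc[4]=2,scc[5]=2,scc[6]=2,scc[7]=1)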